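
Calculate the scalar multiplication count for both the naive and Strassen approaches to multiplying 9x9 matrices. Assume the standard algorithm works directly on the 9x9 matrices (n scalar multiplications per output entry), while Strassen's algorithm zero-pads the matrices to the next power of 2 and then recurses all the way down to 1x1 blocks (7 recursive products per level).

Matrix multiplication for 9x9 matrices:

Strassen's algorithm requires power-of-2 dimensions. Pad 9x9 to 16x16 (next power of 2).

Standard algorithm: 9^3 = 729 multiplications
Strassen's algorithm: 7^(log2(16)) = 7^4 = 2401 multiplications
Difference: 729 - 2401 = -1672 (Strassen uses MORE here due to padding overhead — for small or just-over-power-of-2 n, padding can outweigh the per-level savings)

Standard: 729 multiplications (9^3). Strassen: 2401 multiplications (7^4, after padding to 16x16). Strassen reduces 8 recursive multiplications to 7 at each level.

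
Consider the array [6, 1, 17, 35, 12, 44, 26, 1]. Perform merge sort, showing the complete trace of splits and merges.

Merge sort trace:

Split: [6, 1, 17, 35, 12, 44, 26, 1] -> [6, 1, 17, 35] and [12, 44, 26, 1]
  Split: [6, 1, 17, 35] -> [6, 1] and [17, 35]
    Split: [6, 1] -> [6] and [1]
    Merge: [6] + [1] -> [1, 6]
    Split: [17, 35] -> [17] and [35]
    Merge: [17] + [35] -> [17, 35]
  Merge: [1, 6] + [17, 35] -> [1, 6, 17, 35]
  Split: [12, 44, 26, 1] -> [12, 44] and [26, 1]
    Split: [12, 44] -> [12] and [44]
    Merge: [12] + [44] -> [12, 44]
    Split: [26, 1] -> [26] and [1]
    Merge: [26] + [1] -> [1, 26]
  Merge: [12, 44] + [1, 26] -> [1, 12, 26, 44]
Merge: [1, 6, 17, 35] + [1, 12, 26, 44] -> [1, 1, 6, 12, 17, 26, 35, 44]

Final sorted array: [1, 1, 6, 12, 17, 26, 35, 44]

The merge sort proceeds by recursively splitting the array and merging sorted halves.
After all merges, the sorted array is [1, 1, 6, 12, 17, 26, 35, 44].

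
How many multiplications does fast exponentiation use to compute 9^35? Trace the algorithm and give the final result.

Computing 9^35 by squaring (build up from 9^1; each line after the first costs one multiplication):

9^1 = 9
9^2 = (9^1)^2 = 9^2 = 81
9^4 = (9^2)^2 = 81^2 = 6561
9^8 = (9^4)^2 = 6561^2 = 43046721
9^16 = (9^8)^2 = 43046721^2 = 1853020188851841
9^17 = 9 * 9^16 = 9 * 1853020188851841 = 16677181699666569
9^34 = (9^17)^2 = 16677181699666569^2 = 278128389443693511257285776231761
9^35 = 9 * 9^34 = 9 * 278128389443693511257285776231761 = 2503155504993241601315571986085849

Result: 2503155504993241601315571986085849
Multiplications needed: 7 (7 lines after 9^1)

9^35 = 2503155504993241601315571986085849. Using exponentiation by squaring, this requires 7 multiplications. The key idea: if the exponent is even, square the half-power; if odd, multiply by the base once.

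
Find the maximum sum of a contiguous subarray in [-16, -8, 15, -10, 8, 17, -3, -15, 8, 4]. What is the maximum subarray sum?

Using Kadane's algorithm on [-16, -8, 15, -10, 8, 17, -3, -15, 8, 4]:

Scanning through the array:
Position 1 (value -8): max_ending_here = -8, max_so_far = -8
Position 2 (value 15): max_ending_here = 15, max_so_far = 15
Position 3 (value -10): max_ending_here = 5, max_so_far = 15
Position 4 (value 8): max_ending_here = 13, max_so_far = 15
Position 5 (value 17): max_ending_here = 30, max_so_far = 30
Position 6 (value -3): max_ending_here = 27, max_so_far = 30
Position 7 (value -15): max_ending_here = 12, max_so_far = 30
Position 8 (value 8): max_ending_here = 20, max_so_far = 30
Position 9 (value 4): max_ending_here = 24, max_so_far = 30

Maximum subarray: [15, -10, 8, 17]
Maximum sum: 30

The maximum subarray is [15, -10, 8, 17] with sum 30. This subarray runs from index 2 to index 5.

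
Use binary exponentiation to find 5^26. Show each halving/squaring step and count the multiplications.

Computing 5^26 by squaring (build up from 5^1; each line after the first costs one multiplication):

5^1 = 5
5^2 = (5^1)^2 = 5^2 = 25
5^3 = 5 * 5^2 = 5 * 25 = 125
5^6 = (5^3)^2 = 125^2 = 15625
5^12 = (5^6)^2 = 15625^2 = 244140625
5^13 = 5 * 5^12 = 5 * 244140625 = 1220703125
5^26 = (5^13)^2 = 1220703125^2 = 1490116119384765625

Result: 1490116119384765625
Multiplications needed: 6 (6 lines after 5^1)

5^26 = 1490116119384765625. Using exponentiation by squaring, this requires 6 multiplications. The key idea: if the exponent is even, square the half-power; if odd, multiply by the base once.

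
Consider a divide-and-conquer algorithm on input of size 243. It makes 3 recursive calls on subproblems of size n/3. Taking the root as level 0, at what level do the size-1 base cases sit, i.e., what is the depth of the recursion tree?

For divide and conquer with division factor 3:

Problem sizes at each level:
Level 0: 243
Level 1: 81
Level 2: 27
Level 3: 9
Level 4: 3
Level 5: 1

The root is level 0 and the size-1 base case is level 5 (the tree spans levels 0 through 5, i.e. 6 levels counting the root), so the depth is the number of divisions: log_3(243) = 5

The recursion tree depth is log_3(243) = 5. At each level, the problem size is divided by 3, so it takes 5 divisions to reduce to a base case of size 1. The algorithm makes 3 recursive calls at each level.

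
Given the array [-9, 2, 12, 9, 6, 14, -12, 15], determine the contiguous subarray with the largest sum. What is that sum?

Using Kadane's algorithm on [-9, 2, 12, 9, 6, 14, -12, 15]:

Scanning through the array:
Position 1 (value 2): max_ending_here = 2, max_so_far = 2
Position 2 (value 12): max_ending_here = 14, max_so_far = 14
Position 3 (value 9): max_ending_here = 23, max_so_far = 23
Position 4 (value 6): max_ending_here = 29, max_so_far = 29
Position 5 (value 14): max_ending_here = 43, max_so_far = 43
Position 6 (value -12): max_ending_here = 31, max_so_far = 43
Position 7 (value 15): max_ending_here = 46, max_so_far = 46

Maximum subarray: [2, 12, 9, 6, 14, -12, 15]
Maximum sum: 46

The maximum subarray is [2, 12, 9, 6, 14, -12, 15] with sum 46. This subarray runs from index 1 to index 7.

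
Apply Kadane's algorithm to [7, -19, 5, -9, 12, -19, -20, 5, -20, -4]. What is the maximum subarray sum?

Using Kadane's algorithm on [7, -19, 5, -9, 12, -19, -20, 5, -20, -4]:

Scanning through the array:
Position 1 (value -19): max_ending_here = -12, max_so_far = 7
Position 2 (value 5): max_ending_here = 5, max_so_far = 7
Position 3 (value -9): max_ending_here = -4, max_so_far = 7
Position 4 (value 12): max_ending_here = 12, max_so_far = 12
Position 5 (value -19): max_ending_here = -7, max_so_far = 12
Position 6 (value -20): max_ending_here = -20, max_so_far = 12
Position 7 (value 5): max_ending_here = 5, max_so_far = 12
Position 8 (value -20): max_ending_here = -15, max_so_far = 12
Position 9 (value -4): max_ending_here = -4, max_so_far = 12

Maximum subarray: [12]
Maximum sum: 12

The maximum subarray is [12] with sum 12. This subarray runs from index 4 to index 4.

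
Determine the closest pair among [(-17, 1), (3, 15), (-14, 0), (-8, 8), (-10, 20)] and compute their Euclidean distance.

Computing all pairwise distances among 5 points:

d((-17, 1), (3, 15)) = 24.4131
d((-17, 1), (-14, 0)) = 3.1623 <-- minimum
d((-17, 1), (-8, 8)) = 11.4018
d((-17, 1), (-10, 20)) = 20.2485
d((3, 15), (-14, 0)) = 22.6716
d((3, 15), (-8, 8)) = 13.0384
d((3, 15), (-10, 20)) = 13.9284
d((-14, 0), (-8, 8)) = 10.0
d((-14, 0), (-10, 20)) = 20.3961
d((-8, 8), (-10, 20)) = 12.1655

Closest pair: (-17, 1) and (-14, 0) with distance 3.1623

The closest pair is (-17, 1) and (-14, 0) with Euclidean distance 3.1623. For 5 points, brute-force pairwise comparison is shown above. For large n, the divide-and-conquer algorithm (sort by x, recurse on halves, check the dividing strip) achieves O(n log n).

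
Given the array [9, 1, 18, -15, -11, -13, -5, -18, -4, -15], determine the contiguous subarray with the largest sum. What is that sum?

Using Kadane's algorithm on [9, 1, 18, -15, -11, -13, -5, -18, -4, -15]:

Scanning through the array:
Position 1 (value 1): max_ending_here = 10, max_so_far = 10
Position 2 (value 18): max_ending_here = 28, max_so_far = 28
Position 3 (value -15): max_ending_here = 13, max_so_far = 28
Position 4 (value -11): max_ending_here = 2, max_so_far = 28
Position 5 (value -13): max_ending_here = -11, max_so_far = 28
Position 6 (value -5): max_ending_here = -5, max_so_far = 28
Position 7 (value -18): max_ending_here = -18, max_so_far = 28
Position 8 (value -4): max_ending_here = -4, max_so_far = 28
Position 9 (value -15): max_ending_here = -15, max_so_far = 28

Maximum subarray: [9, 1, 18]
Maximum sum: 28

The maximum subarray is [9, 1, 18] with sum 28. This subarray runs from index 0 to index 2.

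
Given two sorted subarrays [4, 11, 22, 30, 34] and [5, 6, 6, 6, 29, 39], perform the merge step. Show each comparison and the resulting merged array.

Merging process:

Compare 4 vs 5: take 4 from left. Merged: [4]
Compare 11 vs 5: take 5 from right. Merged: [4, 5]
Compare 11 vs 6: take 6 from right. Merged: [4, 5, 6]
Compare 11 vs 6: take 6 from right. Merged: [4, 5, 6, 6]
Compare 11 vs 6: take 6 from right. Merged: [4, 5, 6, 6, 6]
Compare 11 vs 29: take 11 from left. Merged: [4, 5, 6, 6, 6, 11]
Compare 22 vs 29: take 22 from left. Merged: [4, 5, 6, 6, 6, 11, 22]
Compare 30 vs 29: take 29 from right. Merged: [4, 5, 6, 6, 6, 11, 22, 29]
Compare 30 vs 39: take 30 from left. Merged: [4, 5, 6, 6, 6, 11, 22, 29, 30]
Compare 34 vs 39: take 34 from left. Merged: [4, 5, 6, 6, 6, 11, 22, 29, 30, 34]
Append remaining from right: [39]. Merged: [4, 5, 6, 6, 6, 11, 22, 29, 30, 34, 39]

Final merged array: [4, 5, 6, 6, 6, 11, 22, 29, 30, 34, 39]
Total comparisons: 10

The merged array is [4, 5, 6, 6, 6, 11, 22, 29, 30, 34, 39], requiring 10 comparisons. The merge step runs in O(n) time where n is the total number of elements.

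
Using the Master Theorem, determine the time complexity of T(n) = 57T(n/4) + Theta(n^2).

Master Theorem for T(n) = 57T(n/4) + O(n^2):

a = 57, b = 4, c = 2
log_b(a) = log_4(57) = 2.9164

Case 1: c = 2 < log_4(57) = 2.9164
T(n) = O(n^(log_4 57))

For T(n) = 57T(n/4) + O(n^2): log_4(57) = 2.9164. This is Case 1 of the Master Theorem (c < log_b(a), work dominated by leaves), giving O(n^(log_4 57)).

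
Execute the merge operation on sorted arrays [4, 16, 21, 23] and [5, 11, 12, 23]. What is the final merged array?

Merging process:

Compare 4 vs 5: take 4 from left. Merged: [4]
Compare 16 vs 5: take 5 from right. Merged: [4, 5]
Compare 16 vs 11: take 11 from right. Merged: [4, 5, 11]
Compare 16 vs 12: take 12 from right. Merged: [4, 5, 11, 12]
Compare 16 vs 23: take 16 from left. Merged: [4, 5, 11, 12, 16]
Compare 21 vs 23: take 21 from left. Merged: [4, 5, 11, 12, 16, 21]
Compare 23 vs 23: take 23 from left. Merged: [4, 5, 11, 12, 16, 21, 23]
Append remaining from right: [23]. Merged: [4, 5, 11, 12, 16, 21, 23, 23]

Final merged array: [4, 5, 11, 12, 16, 21, 23, 23]
Total comparisons: 7

The merged array is [4, 5, 11, 12, 16, 21, 23, 23], requiring 7 comparisons. The merge step runs in O(n) time where n is the total number of elements.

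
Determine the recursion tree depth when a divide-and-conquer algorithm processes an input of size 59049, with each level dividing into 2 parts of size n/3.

For divide and conquer with division factor 3:

Problem sizes at each level:
Level 0: 59049
Level 1: 19683
Level 2: 6561
Level 3: 2187
Level 4: 729
Level 5: 243
Level 6: 81
Level 7: 27
Level 8: 9
Level 9: 3
Level 10: 1

The root is level 0 and the size-1 base case is level 10 (the tree spans levels 0 through 10, i.e. 11 levels counting the root), so the depth is the number of divisions: log_3(59049) = 10

The recursion tree depth is log_3(59049) = 10. At each level, the problem size is divided by 3, so it takes 10 divisions to reduce to a base case of size 1. The algorithm makes 2 recursive calls at each level.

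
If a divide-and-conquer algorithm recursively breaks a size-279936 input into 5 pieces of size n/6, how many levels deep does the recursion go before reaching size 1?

For divide and conquer with division factor 6:

Problem sizes at each level:
Level 0: 279936
Level 1: 46656
Level 2: 7776
Level 3: 1296
Level 4: 216
Level 5: 36
Level 6: 6
Level 7: 1

The root is level 0 and the size-1 base case is level 7 (the tree spans levels 0 through 7, i.e. 8 levels counting the root), so the depth is the number of divisions: log_6(279936) = 7

The recursion tree depth is log_6(279936) = 7. At each level, the problem size is divided by 6, so it takes 7 divisions to reduce to a base case of size 1. The algorithm makes 5 recursive calls at each level.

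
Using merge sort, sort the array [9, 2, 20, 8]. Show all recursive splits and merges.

Merge sort trace:

Split: [9, 2, 20, 8] -> [9, 2] and [20, 8]
  Split: [9, 2] -> [9] and [2]
  Merge: [9] + [2] -> [2, 9]
  Split: [20, 8] -> [20] and [8]
  Merge: [20] + [8] -> [8, 20]
Merge: [2, 9] + [8, 20] -> [2, 8, 9, 20]

Final sorted array: [2, 8, 9, 20]

The merge sort proceeds by recursively splitting the array and merging sorted halves.
After all merges, the sorted array is [2, 8, 9, 20].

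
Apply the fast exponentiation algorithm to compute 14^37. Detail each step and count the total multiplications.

Computing 14^37 by squaring (build up from 14^1; each line after the first costs one multiplication):

14^1 = 14
14^2 = (14^1)^2 = 14^2 = 196
14^4 = (14^2)^2 = 196^2 = 38416
14^8 = (14^4)^2 = 38416^2 = 1475789056
14^9 = 14 * 14^8 = 14 * 1475789056 = 20661046784
14^18 = (14^9)^2 = 20661046784^2 = 426878854210636742656
14^36 = (14^18)^2 = 426878854210636742656^2 = 182225556172186058674940229804729969934336
14^37 = 14 * 14^36 = 14 * 182225556172186058674940229804729969934336 = 2551157786410604821449163217266219579080704

Result: 2551157786410604821449163217266219579080704
Multiplications needed: 7 (7 lines after 14^1)

14^37 = 2551157786410604821449163217266219579080704. Using exponentiation by squaring, this requires 7 multiplications. The key idea: if the exponent is even, square the half-power; if odd, multiply by the base once.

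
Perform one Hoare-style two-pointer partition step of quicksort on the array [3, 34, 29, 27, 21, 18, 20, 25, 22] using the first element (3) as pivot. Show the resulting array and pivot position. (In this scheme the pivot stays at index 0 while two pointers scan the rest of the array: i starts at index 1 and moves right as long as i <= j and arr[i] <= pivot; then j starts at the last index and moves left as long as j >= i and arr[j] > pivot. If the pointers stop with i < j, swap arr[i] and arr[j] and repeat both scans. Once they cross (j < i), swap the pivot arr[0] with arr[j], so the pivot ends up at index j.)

Hoare-style two-pointer partition with pivot = 3:

Initial array: [3, 34, 29, 27, 21, 18, 20, 25, 22]

Pointers start at i = 1, j = 8.
i ends at 1, j ends at 0: the pointers have crossed (j < i), so scanning stops.

j = 0, so swapping arr[0] with arr[j] leaves the pivot at position 0: [3, 34, 29, 27, 21, 18, 20, 25, 22]
Pivot position: 0

After partitioning with pivot 3, the array becomes [3, 34, 29, 27, 21, 18, 20, 25, 22]. The pivot is placed at index 0. All elements to the left of the pivot are <= 3, and all elements to the right are > 3.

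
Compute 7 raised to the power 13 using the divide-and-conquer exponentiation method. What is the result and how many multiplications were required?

Computing 7^13 by squaring (build up from 7^1; each line after the first costs one multiplication):

7^1 = 7
7^2 = (7^1)^2 = 7^2 = 49
7^3 = 7 * 7^2 = 7 * 49 = 343
7^6 = (7^3)^2 = 343^2 = 117649
7^12 = (7^6)^2 = 117649^2 = 13841287201
7^13 = 7 * 7^12 = 7 * 13841287201 = 96889010407

Result: 96889010407
Multiplications needed: 5 (5 lines after 7^1)

7^13 = 96889010407. Using exponentiation by squaring, this requires 5 multiplications. The key idea: if the exponent is even, square the half-power; if odd, multiply by the base once.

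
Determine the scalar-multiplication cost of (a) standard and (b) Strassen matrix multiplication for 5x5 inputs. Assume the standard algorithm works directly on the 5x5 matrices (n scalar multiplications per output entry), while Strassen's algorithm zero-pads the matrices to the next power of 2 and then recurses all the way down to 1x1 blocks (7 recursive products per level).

Matrix multiplication for 5x5 matrices:

Strassen's algorithm requires power-of-2 dimensions. Pad 5x5 to 8x8 (next power of 2).

Standard algorithm: 5^3 = 125 multiplications
Strassen's algorithm: 7^(log2(8)) = 7^3 = 343 multiplications
Difference: 125 - 343 = -218 (Strassen uses MORE here due to padding overhead — for small or just-over-power-of-2 n, padding can outweigh the per-level savings)

Standard: 125 multiplications (5^3). Strassen: 343 multiplications (7^3, after padding to 8x8). Strassen reduces 8 recursive multiplications to 7 at each level.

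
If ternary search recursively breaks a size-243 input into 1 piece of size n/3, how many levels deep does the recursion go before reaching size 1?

For divide and conquer with division factor 3:

Problem sizes at each level:
Level 0: 243
Level 1: 81
Level 2: 27
Level 3: 9
Level 4: 3
Level 5: 1

The root is level 0 and the size-1 base case is level 5 (the tree spans levels 0 through 5, i.e. 6 levels counting the root), so the depth is the number of divisions: log_3(243) = 5

The recursion tree depth is log_3(243) = 5. At each level, the problem size is divided by 3, so it takes 5 divisions to reduce to a base case of size 1. The algorithm makes 1 recursive call at each level.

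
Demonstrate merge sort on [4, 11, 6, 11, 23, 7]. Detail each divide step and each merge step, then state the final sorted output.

Merge sort trace:

Split: [4, 11, 6, 11, 23, 7] -> [4, 11, 6] and [11, 23, 7]
  Split: [4, 11, 6] -> [4] and [11, 6]
    Split: [11, 6] -> [11] and [6]
    Merge: [11] + [6] -> [6, 11]
  Merge: [4] + [6, 11] -> [4, 6, 11]
  Split: [11, 23, 7] -> [11] and [23, 7]
    Split: [23, 7] -> [23] and [7]
    Merge: [23] + [7] -> [7, 23]
  Merge: [11] + [7, 23] -> [7, 11, 23]
Merge: [4, 6, 11] + [7, 11, 23] -> [4, 6, 7, 11, 11, 23]

Final sorted array: [4, 6, 7, 11, 11, 23]

The merge sort proceeds by recursively splitting the array and merging sorted halves.
After all merges, the sorted array is [4, 6, 7, 11, 11, 23].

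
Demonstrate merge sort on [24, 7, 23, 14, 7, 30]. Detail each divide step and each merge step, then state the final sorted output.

Merge sort trace:

Split: [24, 7, 23, 14, 7, 30] -> [24, 7, 23] and [14, 7, 30]
  Split: [24, 7, 23] -> [24] and [7, 23]
    Split: [7, 23] -> [7] and [23]
    Merge: [7] + [23] -> [7, 23]
  Merge: [24] + [7, 23] -> [7, 23, 24]
  Split: [14, 7, 30] -> [14] and [7, 30]
    Split: [7, 30] -> [7] and [30]
    Merge: [7] + [30] -> [7, 30]
  Merge: [14] + [7, 30] -> [7, 14, 30]
Merge: [7, 23, 24] + [7, 14, 30] -> [7, 7, 14, 23, 24, 30]

Final sorted array: [7, 7, 14, 23, 24, 30]

The merge sort proceeds by recursively splitting the array and merging sorted halves.
After all merges, the sorted array is [7, 7, 14, 23, 24, 30].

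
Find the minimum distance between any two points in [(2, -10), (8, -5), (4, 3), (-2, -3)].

Computing all pairwise distances among 4 points:

d((2, -10), (8, -5)) = 7.8102 <-- minimum
d((2, -10), (4, 3)) = 13.1529
d((2, -10), (-2, -3)) = 8.0623
d((8, -5), (4, 3)) = 8.9443
d((8, -5), (-2, -3)) = 10.198
d((4, 3), (-2, -3)) = 8.4853

Closest pair: (2, -10) and (8, -5) with distance 7.8102

The closest pair is (2, -10) and (8, -5) with Euclidean distance 7.8102. For 4 points, brute-force pairwise comparison is shown above. For large n, the divide-and-conquer algorithm (sort by x, recurse on halves, check the dividing strip) achieves O(n log n).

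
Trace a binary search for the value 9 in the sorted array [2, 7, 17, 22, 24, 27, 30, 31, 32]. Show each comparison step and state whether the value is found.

Binary search for 9 in [2, 7, 17, 22, 24, 27, 30, 31, 32]:

lo=0, hi=8, mid=4, arr[mid]=24 -> 24 > 9, search left half
lo=0, hi=3, mid=1, arr[mid]=7 -> 7 < 9, search right half
lo=2, hi=3, mid=2, arr[mid]=17 -> 17 > 9, search left half
lo=2 > hi=1, target 9 not found

Binary search determines that 9 is not in the array after 3 comparisons. The search space was exhausted without finding the target.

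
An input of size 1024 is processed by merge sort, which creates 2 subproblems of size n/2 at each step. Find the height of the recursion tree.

For divide and conquer with division factor 2:

Problem sizes at each level:
Level 0: 1024
Level 1: 512
Level 2: 256
Level 3: 128
Level 4: 64
Level 5: 32
Level 6: 16
Level 7: 8
Level 8: 4
Level 9: 2
Level 10: 1

The root is level 0 and the size-1 base case is level 10 (the tree spans levels 0 through 10, i.e. 11 levels counting the root), so the depth is the number of divisions: log_2(1024) = 10

The recursion tree depth is log_2(1024) = 10. At each level, the problem size is divided by 2, so it takes 10 divisions to reduce to a base case of size 1. The algorithm makes 2 recursive calls at each level.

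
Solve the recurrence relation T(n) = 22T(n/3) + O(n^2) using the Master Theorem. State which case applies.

Master Theorem for T(n) = 22T(n/3) + O(n^2):

a = 22, b = 3, c = 2
log_b(a) = log_3(22) = 2.8136

Case 1: c = 2 < log_3(22) = 2.8136
T(n) = O(n^(log_3 22))

For T(n) = 22T(n/3) + O(n^2): log_3(22) = 2.8136. This is Case 1 of the Master Theorem (c < log_b(a), work dominated by leaves), giving O(n^(log_3 22)).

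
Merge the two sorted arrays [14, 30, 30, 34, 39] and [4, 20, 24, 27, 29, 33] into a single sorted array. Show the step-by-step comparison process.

Merging process:

Compare 14 vs 4: take 4 from right. Merged: [4]
Compare 14 vs 20: take 14 from left. Merged: [4, 14]
Compare 30 vs 20: take 20 from right. Merged: [4, 14, 20]
Compare 30 vs 24: take 24 from right. Merged: [4, 14, 20, 24]
Compare 30 vs 27: take 27 from right. Merged: [4, 14, 20, 24, 27]
Compare 30 vs 29: take 29 from right. Merged: [4, 14, 20, 24, 27, 29]
Compare 30 vs 33: take 30 from left. Merged: [4, 14, 20, 24, 27, 29, 30]
Compare 30 vs 33: take 30 from left. Merged: [4, 14, 20, 24, 27, 29, 30, 30]
Compare 34 vs 33: take 33 from right. Merged: [4, 14, 20, 24, 27, 29, 30, 30, 33]
Append remaining from left: [34, 39]. Merged: [4, 14, 20, 24, 27, 29, 30, 30, 33, 34, 39]

Final merged array: [4, 14, 20, 24, 27, 29, 30, 30, 33, 34, 39]
Total comparisons: 9

The merged array is [4, 14, 20, 24, 27, 29, 30, 30, 33, 34, 39], requiring 9 comparisons. The merge step runs in O(n) time where n is the total number of elements.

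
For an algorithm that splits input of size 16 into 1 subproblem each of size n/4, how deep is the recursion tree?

For divide and conquer with division factor 4:

Problem sizes at each level:
Level 0: 16
Level 1: 4
Level 2: 1

The root is level 0 and the size-1 base case is level 2 (the tree spans levels 0 through 2, i.e. 3 levels counting the root), so the depth is the number of divisions: log_4(16) = 2

The recursion tree depth is log_4(16) = 2. At each level, the problem size is divided by 4, so it takes 2 divisions to reduce to a base case of size 1. The algorithm makes 1 recursive call at each level.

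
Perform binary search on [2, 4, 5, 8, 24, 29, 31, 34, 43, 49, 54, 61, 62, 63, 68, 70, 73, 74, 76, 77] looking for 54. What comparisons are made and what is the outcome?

Binary search for 54 in [2, 4, 5, 8, 24, 29, 31, 34, 43, 49, 54, 61, 62, 63, 68, 70, 73, 74, 76, 77]:

lo=0, hi=19, mid=9, arr[mid]=49 -> 49 < 54, search right half
lo=10, hi=19, mid=14, arr[mid]=68 -> 68 > 54, search left half
lo=10, hi=13, mid=11, arr[mid]=61 -> 61 > 54, search left half
lo=10, hi=10, mid=10, arr[mid]=54 -> Found target at index 10!

Binary search finds 54 at index 10 after 4 comparisons. The search repeatedly halves the search space by comparing with the middle element.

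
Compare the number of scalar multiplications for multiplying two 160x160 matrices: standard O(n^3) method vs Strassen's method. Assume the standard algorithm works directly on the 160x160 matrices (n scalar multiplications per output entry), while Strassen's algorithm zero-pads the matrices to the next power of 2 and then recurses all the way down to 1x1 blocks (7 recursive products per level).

Matrix multiplication for 160x160 matrices:

Strassen's algorithm requires power-of-2 dimensions. Pad 160x160 to 256x256 (next power of 2).

Standard algorithm: 160^3 = 4096000 multiplications
Strassen's algorithm: 7^(log2(256)) = 7^8 = 5764801 multiplications
Difference: 4096000 - 5764801 = -1668801 (Strassen uses MORE here due to padding overhead — for small or just-over-power-of-2 n, padding can outweigh the per-level savings)

Standard: 4096000 multiplications (160^3). Strassen: 5764801 multiplications (7^8, after padding to 256x256). Strassen reduces 8 recursive multiplications to 7 at each level.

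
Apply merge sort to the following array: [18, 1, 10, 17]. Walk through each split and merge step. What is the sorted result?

Merge sort trace:

Split: [18, 1, 10, 17] -> [18, 1] and [10, 17]
  Split: [18, 1] -> [18] and [1]
  Merge: [18] + [1] -> [1, 18]
  Split: [10, 17] -> [10] and [17]
  Merge: [10] + [17] -> [10, 17]
Merge: [1, 18] + [10, 17] -> [1, 10, 17, 18]

Final sorted array: [1, 10, 17, 18]

The merge sort proceeds by recursively splitting the array and merging sorted halves.
After all merges, the sorted array is [1, 10, 17, 18].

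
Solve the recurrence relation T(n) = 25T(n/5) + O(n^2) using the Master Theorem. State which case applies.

Master Theorem for T(n) = 25T(n/5) + O(n^2):

a = 25, b = 5, c = 2
log_b(a) = log_5(25) = 2.0000

Case 2: c = 2 = log_5(25) = 2.0000
T(n) = O(n^2 log n) = O(n^2 log n)

For T(n) = 25T(n/5) + O(n^2): log_5(25) = 2.0000. This is Case 2 of the Master Theorem (c = log_b(a), equal work at all levels), giving O(n^2 log n).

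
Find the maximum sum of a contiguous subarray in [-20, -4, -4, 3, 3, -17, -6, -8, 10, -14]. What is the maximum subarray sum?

Using Kadane's algorithm on [-20, -4, -4, 3, 3, -17, -6, -8, 10, -14]:

Scanning through the array:
Position 1 (value -4): max_ending_here = -4, max_so_far = -4
Position 2 (value -4): max_ending_here = -4, max_so_far = -4
Position 3 (value 3): max_ending_here = 3, max_so_far = 3
Position 4 (value 3): max_ending_here = 6, max_so_far = 6
Position 5 (value -17): max_ending_here = -11, max_so_far = 6
Position 6 (value -6): max_ending_here = -6, max_so_far = 6
Position 7 (value -8): max_ending_here = -8, max_so_far = 6
Position 8 (value 10): max_ending_here = 10, max_so_far = 10
Position 9 (value -14): max_ending_here = -4, max_so_far = 10

Maximum subarray: [10]
Maximum sum: 10

The maximum subarray is [10] with sum 10. This subarray runs from index 8 to index 8.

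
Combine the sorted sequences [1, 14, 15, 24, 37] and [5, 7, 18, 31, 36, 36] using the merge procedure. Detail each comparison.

Merging process:

Compare 1 vs 5: take 1 from left. Merged: [1]
Compare 14 vs 5: take 5 from right. Merged: [1, 5]
Compare 14 vs 7: take 7 from right. Merged: [1, 5, 7]
Compare 14 vs 18: take 14 from left. Merged: [1, 5, 7, 14]
Compare 15 vs 18: take 15 from left. Merged: [1, 5, 7, 14, 15]
Compare 24 vs 18: take 18 from right. Merged: [1, 5, 7, 14, 15, 18]
Compare 24 vs 31: take 24 from left. Merged: [1, 5, 7, 14, 15, 18, 24]
Compare 37 vs 31: take 31 from right. Merged: [1, 5, 7, 14, 15, 18, 24, 31]
Compare 37 vs 36: take 36 from right. Merged: [1, 5, 7, 14, 15, 18, 24, 31, 36]
Compare 37 vs 36: take 36 from right. Merged: [1, 5, 7, 14, 15, 18, 24, 31, 36, 36]
Append remaining from left: [37]. Merged: [1, 5, 7, 14, 15, 18, 24, 31, 36, 36, 37]

Final merged array: [1, 5, 7, 14, 15, 18, 24, 31, 36, 36, 37]
Total comparisons: 10

The merged array is [1, 5, 7, 14, 15, 18, 24, 31, 36, 36, 37], requiring 10 comparisons. The merge step runs in O(n) time where n is the total number of elements.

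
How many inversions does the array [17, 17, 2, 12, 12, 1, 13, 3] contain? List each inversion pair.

Finding inversions in [17, 17, 2, 12, 12, 1, 13, 3]:

(0, 2): arr[0]=17 > arr[2]=2
(0, 3): arr[0]=17 > arr[3]=12
(0, 4): arr[0]=17 > arr[4]=12
(0, 5): arr[0]=17 > arr[5]=1
(0, 6): arr[0]=17 > arr[6]=13
(0, 7): arr[0]=17 > arr[7]=3
(1, 2): arr[1]=17 > arr[2]=2
(1, 3): arr[1]=17 > arr[3]=12
(1, 4): arr[1]=17 > arr[4]=12
(1, 5): arr[1]=17 > arr[5]=1
(1, 6): arr[1]=17 > arr[6]=13
(1, 7): arr[1]=17 > arr[7]=3
(2, 5): arr[2]=2 > arr[5]=1
(3, 5): arr[3]=12 > arr[5]=1
(3, 7): arr[3]=12 > arr[7]=3
(4, 5): arr[4]=12 > arr[5]=1
(4, 7): arr[4]=12 > arr[7]=3
(6, 7): arr[6]=13 > arr[7]=3

Total inversions: 18

The array has 18 inversion(s): (0,2), (0,3), (0,4), (0,5), (0,6), (0,7), (1,2), (1,3), (1,4), (1,5), (1,6), (1,7), (2,5), (3,5), (3,7), (4,5), (4,7), (6,7). Each pair (i,j) satisfies i < j and arr[i] > arr[j].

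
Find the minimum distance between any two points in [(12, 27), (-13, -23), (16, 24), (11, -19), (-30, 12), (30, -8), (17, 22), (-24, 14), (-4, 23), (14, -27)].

Computing all pairwise distances among 10 points:

d((12, 27), (-13, -23)) = 55.9017
d((12, 27), (16, 24)) = 5.0
d((12, 27), (11, -19)) = 46.0109
d((12, 27), (-30, 12)) = 44.5982
d((12, 27), (30, -8)) = 39.3573
d((12, 27), (17, 22)) = 7.0711
d((12, 27), (-24, 14)) = 38.2753
d((12, 27), (-4, 23)) = 16.4924
d((12, 27), (14, -27)) = 54.037
d((-13, -23), (16, 24)) = 55.2268
d((-13, -23), (11, -19)) = 24.3311
d((-13, -23), (-30, 12)) = 38.9102
d((-13, -23), (30, -8)) = 45.5412
d((-13, -23), (17, 22)) = 54.0833
d((-13, -23), (-24, 14)) = 38.6005
d((-13, -23), (-4, 23)) = 46.8722
d((-13, -23), (14, -27)) = 27.2947
d((16, 24), (11, -19)) = 43.2897
d((16, 24), (-30, 12)) = 47.5395
d((16, 24), (30, -8)) = 34.9285
d((16, 24), (17, 22)) = 2.2361 <-- minimum
d((16, 24), (-24, 14)) = 41.2311
d((16, 24), (-4, 23)) = 20.025
d((16, 24), (14, -27)) = 51.0392
d((11, -19), (-30, 12)) = 51.4004
d((11, -19), (30, -8)) = 21.9545
d((11, -19), (17, 22)) = 41.4367
d((11, -19), (-24, 14)) = 48.1041
d((11, -19), (-4, 23)) = 44.5982
d((11, -19), (14, -27)) = 8.544
d((-30, 12), (30, -8)) = 63.2456
d((-30, 12), (17, 22)) = 48.0521
d((-30, 12), (-24, 14)) = 6.3246
d((-30, 12), (-4, 23)) = 28.2312
d((-30, 12), (14, -27)) = 58.7963
d((30, -8), (17, 22)) = 32.6956
d((30, -8), (-24, 14)) = 58.3095
d((30, -8), (-4, 23)) = 46.0109
d((30, -8), (14, -27)) = 24.8395
d((17, 22), (-24, 14)) = 41.7732
d((17, 22), (-4, 23)) = 21.0238
d((17, 22), (14, -27)) = 49.0918
d((-24, 14), (-4, 23)) = 21.9317
d((-24, 14), (14, -27)) = 55.9017
d((-4, 23), (14, -27)) = 53.1413

Closest pair: (16, 24) and (17, 22) with distance 2.2361

The closest pair is (16, 24) and (17, 22) with Euclidean distance 2.2361. For 10 points, brute-force pairwise comparison is shown above. For large n, the divide-and-conquer algorithm (sort by x, recurse on halves, check the dividing strip) achieves O(n log n).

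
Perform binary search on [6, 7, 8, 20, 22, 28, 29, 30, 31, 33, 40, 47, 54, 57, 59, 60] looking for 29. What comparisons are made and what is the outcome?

Binary search for 29 in [6, 7, 8, 20, 22, 28, 29, 30, 31, 33, 40, 47, 54, 57, 59, 60]:

lo=0, hi=15, mid=7, arr[mid]=30 -> 30 > 29, search left half
lo=0, hi=6, mid=3, arr[mid]=20 -> 20 < 29, search right half
lo=4, hi=6, mid=5, arr[mid]=28 -> 28 < 29, search right half
lo=6, hi=6, mid=6, arr[mid]=29 -> Found target at index 6!

Binary search finds 29 at index 6 after 4 comparisons. The search repeatedly halves the search space by comparing with the middle element.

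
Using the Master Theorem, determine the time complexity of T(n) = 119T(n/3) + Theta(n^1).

Master Theorem for T(n) = 119T(n/3) + O(n^1):

a = 119, b = 3, c = 1
log_b(a) = log_3(119) = 4.3501

Case 1: c = 1 < log_3(119) = 4.3501
T(n) = O(n^(log_3 119))

For T(n) = 119T(n/3) + O(n^1): log_3(119) = 4.3501. This is Case 1 of the Master Theorem (c < log_b(a), work dominated by leaves), giving O(n^(log_3 119)).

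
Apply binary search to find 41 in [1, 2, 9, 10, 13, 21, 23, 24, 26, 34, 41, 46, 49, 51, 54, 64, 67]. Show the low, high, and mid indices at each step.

Binary search for 41 in [1, 2, 9, 10, 13, 21, 23, 24, 26, 34, 41, 46, 49, 51, 54, 64, 67]:

lo=0, hi=16, mid=8, arr[mid]=26 -> 26 < 41, search right half
lo=9, hi=16, mid=12, arr[mid]=49 -> 49 > 41, search left half
lo=9, hi=11, mid=10, arr[mid]=41 -> Found target at index 10!

Binary search finds 41 at index 10 after 3 comparisons. The search repeatedly halves the search space by comparing with the middle element.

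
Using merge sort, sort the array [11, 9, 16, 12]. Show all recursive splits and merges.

Merge sort trace:

Split: [11, 9, 16, 12] -> [11, 9] and [16, 12]
  Split: [11, 9] -> [11] and [9]
  Merge: [11] + [9] -> [9, 11]
  Split: [16, 12] -> [16] and [12]
  Merge: [16] + [12] -> [12, 16]
Merge: [9, 11] + [12, 16] -> [9, 11, 12, 16]

Final sorted array: [9, 11, 12, 16]

The merge sort proceeds by recursively splitting the array and merging sorted halves.
After all merges, the sorted array is [9, 11, 12, 16].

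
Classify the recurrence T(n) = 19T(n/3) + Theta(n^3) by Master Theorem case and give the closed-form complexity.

Master Theorem for T(n) = 19T(n/3) + O(n^3):

a = 19, b = 3, c = 3
log_b(a) = log_3(19) = 2.6801

Case 3: c = 3 > log_3(19) = 2.6801
T(n) = O(n^3) = O(n^3)

For T(n) = 19T(n/3) + O(n^3): log_3(19) = 2.6801. This is Case 3 of the Master Theorem (c > log_b(a), work dominated by root), giving O(n^3).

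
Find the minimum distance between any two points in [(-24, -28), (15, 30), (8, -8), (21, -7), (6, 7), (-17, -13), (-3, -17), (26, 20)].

Computing all pairwise distances among 8 points:

d((-24, -28), (15, 30)) = 69.8928
d((-24, -28), (8, -8)) = 37.7359
d((-24, -28), (21, -7)) = 49.6588
d((-24, -28), (6, 7)) = 46.0977
d((-24, -28), (-17, -13)) = 16.5529
d((-24, -28), (-3, -17)) = 23.7065
d((-24, -28), (26, 20)) = 69.3109
d((15, 30), (8, -8)) = 38.6394
d((15, 30), (21, -7)) = 37.4833
d((15, 30), (6, 7)) = 24.6982
d((15, 30), (-17, -13)) = 53.6004
d((15, 30), (-3, -17)) = 50.3289
d((15, 30), (26, 20)) = 14.8661
d((8, -8), (21, -7)) = 13.0384 <-- minimum
d((8, -8), (6, 7)) = 15.1327
d((8, -8), (-17, -13)) = 25.4951
d((8, -8), (-3, -17)) = 14.2127
d((8, -8), (26, 20)) = 33.2866
d((21, -7), (6, 7)) = 20.5183
d((21, -7), (-17, -13)) = 38.4708
d((21, -7), (-3, -17)) = 26.0
d((21, -7), (26, 20)) = 27.4591
d((6, 7), (-17, -13)) = 30.4795
d((6, 7), (-3, -17)) = 25.632
d((6, 7), (26, 20)) = 23.8537
d((-17, -13), (-3, -17)) = 14.5602
d((-17, -13), (26, 20)) = 54.2033
d((-3, -17), (26, 20)) = 47.0106

Closest pair: (8, -8) and (21, -7) with distance 13.0384

The closest pair is (8, -8) and (21, -7) with Euclidean distance 13.0384. For 8 points, brute-force pairwise comparison is shown above. For large n, the divide-and-conquer algorithm (sort by x, recurse on halves, check the dividing strip) achieves O(n log n).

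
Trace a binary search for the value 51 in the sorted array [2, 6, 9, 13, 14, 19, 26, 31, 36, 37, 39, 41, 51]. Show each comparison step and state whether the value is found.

Binary search for 51 in [2, 6, 9, 13, 14, 19, 26, 31, 36, 37, 39, 41, 51]:

lo=0, hi=12, mid=6, arr[mid]=26 -> 26 < 51, search right half
lo=7, hi=12, mid=9, arr[mid]=37 -> 37 < 51, search right half
lo=10, hi=12, mid=11, arr[mid]=41 -> 41 < 51, search right half
lo=12, hi=12, mid=12, arr[mid]=51 -> Found target at index 12!

Binary search finds 51 at index 12 after 4 comparisons. The search repeatedly halves the search space by comparing with the middle element.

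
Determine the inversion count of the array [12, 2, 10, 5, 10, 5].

Finding inversions in [12, 2, 10, 5, 10, 5]:

(0, 1): arr[0]=12 > arr[1]=2
(0, 2): arr[0]=12 > arr[2]=10
(0, 3): arr[0]=12 > arr[3]=5
(0, 4): arr[0]=12 > arr[4]=10
(0, 5): arr[0]=12 > arr[5]=5
(2, 3): arr[2]=10 > arr[3]=5
(2, 5): arr[2]=10 > arr[5]=5
(4, 5): arr[4]=10 > arr[5]=5

Total inversions: 8

The array has 8 inversion(s): (0,1), (0,2), (0,3), (0,4), (0,5), (2,3), (2,5), (4,5). Each pair (i,j) satisfies i < j and arr[i] > arr[j].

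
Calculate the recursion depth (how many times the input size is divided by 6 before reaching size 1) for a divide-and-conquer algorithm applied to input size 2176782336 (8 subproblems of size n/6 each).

For divide and conquer with division factor 6:

Problem sizes at each level:
Level 0: 2176782336
Level 1: 362797056
Level 2: 60466176
Level 3: 10077696
Level 4: 1679616
Level 5: 279936
Level 6: 46656
Level 7: 7776
Level 8: 1296
Level 9: 216
Level 10: 36
Level 11: 6
Level 12: 1

The root is level 0 and the size-1 base case is level 12 (the tree spans levels 0 through 12, i.e. 13 levels counting the root), so the depth is the number of divisions: log_6(2176782336) = 12

The recursion tree depth is log_6(2176782336) = 12. At each level, the problem size is divided by 6, so it takes 12 divisions to reduce to a base case of size 1. The algorithm makes 8 recursive calls at each level.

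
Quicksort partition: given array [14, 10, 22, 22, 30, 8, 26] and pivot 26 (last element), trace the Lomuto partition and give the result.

Lomuto partition with pivot = 26:

Initial array: [14, 10, 22, 22, 30, 8, 26]

arr[0]=14 <= 26: swap with position 0, array becomes [14, 10, 22, 22, 30, 8, 26]
arr[1]=10 <= 26: swap with position 1, array becomes [14, 10, 22, 22, 30, 8, 26]
arr[2]=22 <= 26: swap with position 2, array becomes [14, 10, 22, 22, 30, 8, 26]
arr[3]=22 <= 26: swap with position 3, array becomes [14, 10, 22, 22, 30, 8, 26]
arr[4]=30 > 26: no swap
arr[5]=8 <= 26: swap with position 4, array becomes [14, 10, 22, 22, 8, 30, 26]

Place pivot at position 5: [14, 10, 22, 22, 8, 26, 30]
Pivot position: 5

After partitioning with pivot 26, the array becomes [14, 10, 22, 22, 8, 26, 30]. The pivot is placed at index 5. All elements to the left of the pivot are <= 26, and all elements to the right are > 26.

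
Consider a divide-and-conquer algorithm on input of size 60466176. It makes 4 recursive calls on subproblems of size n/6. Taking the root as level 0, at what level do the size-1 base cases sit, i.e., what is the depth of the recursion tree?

For divide and conquer with division factor 6:

Problem sizes at each level:
Level 0: 60466176
Level 1: 10077696
Level 2: 1679616
Level 3: 279936
Level 4: 46656
Level 5: 7776
Level 6: 1296
Level 7: 216
Level 8: 36
Level 9: 6
Level 10: 1

The root is level 0 and the size-1 base case is level 10 (the tree spans levels 0 through 10, i.e. 11 levels counting the root), so the depth is the number of divisions: log_6(60466176) = 10

The recursion tree depth is log_6(60466176) = 10. At each level, the problem size is divided by 6, so it takes 10 divisions to reduce to a base case of size 1. The algorithm makes 4 recursive calls at each level.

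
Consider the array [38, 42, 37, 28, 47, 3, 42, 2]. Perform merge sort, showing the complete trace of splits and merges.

Merge sort trace:

Split: [38, 42, 37, 28, 47, 3, 42, 2] -> [38, 42, 37, 28] and [47, 3, 42, 2]
  Split: [38, 42, 37, 28] -> [38, 42] and [37, 28]
    Split: [38, 42] -> [38] and [42]
    Merge: [38] + [42] -> [38, 42]
    Split: [37, 28] -> [37] and [28]
    Merge: [37] + [28] -> [28, 37]
  Merge: [38, 42] + [28, 37] -> [28, 37, 38, 42]
  Split: [47, 3, 42, 2] -> [47, 3] and [42, 2]
    Split: [47, 3] -> [47] and [3]
    Merge: [47] + [3] -> [3, 47]
    Split: [42, 2] -> [42] and [2]
    Merge: [42] + [2] -> [2, 42]
  Merge: [3, 47] + [2, 42] -> [2, 3, 42, 47]
Merge: [28, 37, 38, 42] + [2, 3, 42, 47] -> [2, 3, 28, 37, 38, 42, 42, 47]

Final sorted array: [2, 3, 28, 37, 38, 42, 42, 47]

The merge sort proceeds by recursively splitting the array and merging sorted halves.
After all merges, the sorted array is [2, 3, 28, 37, 38, 42, 42, 47].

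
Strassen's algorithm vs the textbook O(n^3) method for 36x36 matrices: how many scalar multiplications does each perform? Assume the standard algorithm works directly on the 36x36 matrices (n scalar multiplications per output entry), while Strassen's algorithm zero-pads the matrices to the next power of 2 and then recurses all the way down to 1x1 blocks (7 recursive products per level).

Matrix multiplication for 36x36 matrices:

Strassen's algorithm requires power-of-2 dimensions. Pad 36x36 to 64x64 (next power of 2).

Standard algorithm: 36^3 = 46656 multiplications
Strassen's algorithm: 7^(log2(64)) = 7^6 = 117649 multiplications
Difference: 46656 - 117649 = -70993 (Strassen uses MORE here due to padding overhead — for small or just-over-power-of-2 n, padding can outweigh the per-level savings)

Standard: 46656 multiplications (36^3). Strassen: 117649 multiplications (7^6, after padding to 64x64). Strassen reduces 8 recursive multiplications to 7 at each level.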